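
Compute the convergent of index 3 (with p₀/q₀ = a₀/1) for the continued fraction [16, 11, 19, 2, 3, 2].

6935/431

Using pₖ = aₖpₖ₋₁ + pₖ₋₂, qₖ = aₖqₖ₋₁ + qₖ₋₂ (with p₋₁=1, p₋₂=0, q₋₁=0, q₋₂=1):
  k=0: a=16, p=16, q=1
  k=1: a=11, p=177, q=11
  k=2: a=19, p=3379, q=210
  k=3: a=2, p=6935, q=431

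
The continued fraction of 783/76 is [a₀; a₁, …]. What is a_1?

783 = 10·76 + 23   →  a_0 = 10
76 = 3·23 + 7   →  a_1 = 3

3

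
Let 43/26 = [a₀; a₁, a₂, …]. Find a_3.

43 = 1·26 + 17   →  a_0 = 1
26 = 1·17 + 9   →  a_1 = 1
17 = 1·9 + 8   →  a_2 = 1
9 = 1·8 + 1   →  a_3 = 1

1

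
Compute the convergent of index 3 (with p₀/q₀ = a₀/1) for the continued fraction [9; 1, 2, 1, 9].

39/4

Using pₖ = aₖpₖ₋₁ + pₖ₋₂, qₖ = aₖqₖ₋₁ + qₖ₋₂ (with p₋₁=1, p₋₂=0, q₋₁=0, q₋₂=1):
  k=0: a=9, p=9, q=1
  k=1: a=1, p=10, q=1
  k=2: a=2, p=29, q=3
  k=3: a=1, p=39, q=4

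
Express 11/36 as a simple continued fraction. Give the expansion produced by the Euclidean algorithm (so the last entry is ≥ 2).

[0; 3, 3, 1, 2]

11 = 0*36 + 11
36 = 3*11 + 3
11 = 3*3 + 2
3 = 1*2 + 1
2 = 2*1 + 0  (stop)
So 11/36 = [0; 3, 3, 1, 2].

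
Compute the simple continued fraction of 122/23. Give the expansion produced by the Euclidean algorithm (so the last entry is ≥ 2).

122 = 5*23 + 7
23 = 3*7 + 2
7 = 3*2 + 1
2 = 2*1 + 0  (stop)
So 122/23 = [5; 3, 3, 2].

[5; 3, 3, 2]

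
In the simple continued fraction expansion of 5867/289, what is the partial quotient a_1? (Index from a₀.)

3

5867 = 20·289 + 87   →  a_0 = 20
289 = 3·87 + 28   →  a_1 = 3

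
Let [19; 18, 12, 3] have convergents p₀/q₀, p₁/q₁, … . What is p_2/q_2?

4135/217

Using pₖ = aₖpₖ₋₁ + pₖ₋₂, qₖ = aₖqₖ₋₁ + qₖ₋₂ (with p₋₁=1, p₋₂=0, q₋₁=0, q₋₂=1):
  k=0: a=19, p=19, q=1
  k=1: a=18, p=343, q=18
  k=2: a=12, p=4135, q=217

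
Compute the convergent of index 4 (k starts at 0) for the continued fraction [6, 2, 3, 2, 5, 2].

560/87

Using pₖ = aₖpₖ₋₁ + pₖ₋₂, qₖ = aₖqₖ₋₁ + qₖ₋₂ (with p₋₁=1, p₋₂=0, q₋₁=0, q₋₂=1):
  k=0: a=6, p=6, q=1
  k=1: a=2, p=13, q=2
  k=2: a=3, p=45, q=7
  k=3: a=2, p=103, q=16
  k=4: a=5, p=560, q=87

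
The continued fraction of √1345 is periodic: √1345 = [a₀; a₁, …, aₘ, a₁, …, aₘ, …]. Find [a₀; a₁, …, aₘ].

[36; 1, 2, 14, 2, 1, 72]

a₀ = ⌊√1345⌋ = 36.
With m₀=0, d₀=1 and mₖ₊₁ = dₖaₖ − mₖ, dₖ₊₁ = (n − mₖ₊₁²)/dₖ, aₖ₊₁ = ⌊(a₀+mₖ₊₁)/dₖ₊₁⌋:
  k=1: m=36, d=49, a=1
  k=2: m=13, d=24, a=2
  k=3: m=35, d=5, a=14
  k=4: m=35, d=24, a=2
  k=5: m=13, d=49, a=1
  k=6: m=36, d=1, a=72
d=1 and a=2a₀=72 at k=6, so the next step gives (m, d) = (36, 49) again — its k=1 value — and the period has length 6.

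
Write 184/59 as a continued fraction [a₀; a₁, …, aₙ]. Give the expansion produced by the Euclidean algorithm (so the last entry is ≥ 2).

[3; 8, 2, 3]

184 = 3×59 + 7
59 = 8×7 + 3
7 = 2×3 + 1
3 = 3×1 + 0  (stop)
So 184/59 = [3; 8, 2, 3].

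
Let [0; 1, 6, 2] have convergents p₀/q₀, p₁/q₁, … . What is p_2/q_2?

6/7

Using pₖ = aₖpₖ₋₁ + pₖ₋₂, qₖ = aₖqₖ₋₁ + qₖ₋₂ (with p₋₁=1, p₋₂=0, q₋₁=0, q₋₂=1):
  k=0: a=0, p=0, q=1
  k=1: a=1, p=1, q=1
  k=2: a=6, p=6, q=7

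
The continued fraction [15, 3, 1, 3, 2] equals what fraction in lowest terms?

519/34

Using pₖ = aₖpₖ₋₁ + pₖ₋₂ and qₖ = aₖqₖ₋₁ + qₖ₋₂:
  k=0: a=15, p=15, q=1
  k=1: a=3, p=46, q=3
  k=2: a=1, p=61, q=4
  k=3: a=3, p=229, q=15
  k=4: a=2, p=519, q=34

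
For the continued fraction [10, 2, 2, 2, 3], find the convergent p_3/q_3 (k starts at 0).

Using pₖ = aₖpₖ₋₁ + pₖ₋₂, qₖ = aₖqₖ₋₁ + qₖ₋₂ (with p₋₁=1, p₋₂=0, q₋₁=0, q₋₂=1):
  k=0: a=10, p=10, q=1
  k=1: a=2, p=21, q=2
  k=2: a=2, p=52, q=5
  k=3: a=2, p=125, q=12

125/12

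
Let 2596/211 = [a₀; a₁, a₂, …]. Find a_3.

2596 = 12·211 + 64   →  a_0 = 12
211 = 3·64 + 19   →  a_1 = 3
64 = 3·19 + 7   →  a_2 = 3
19 = 2·7 + 5   →  a_3 = 2

2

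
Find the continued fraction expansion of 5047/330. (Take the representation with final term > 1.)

5047 = 15×330 + 97
330 = 3×97 + 39
97 = 2×39 + 19
39 = 2×19 + 1
19 = 19×1 + 0  (stop)
So 5047/330 = [15; 3, 2, 2, 19].

[15; 3, 2, 2, 19]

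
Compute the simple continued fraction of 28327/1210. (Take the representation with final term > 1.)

[23; 2, 2, 3, 3, 10, 2]

28327 = 23·1210 + 497
1210 = 2·497 + 216
497 = 2·216 + 65
216 = 3·65 + 21
65 = 3·21 + 2
21 = 10·2 + 1
2 = 2·1 + 0  (stop)
So 28327/1210 = [23; 2, 2, 3, 3, 10, 2].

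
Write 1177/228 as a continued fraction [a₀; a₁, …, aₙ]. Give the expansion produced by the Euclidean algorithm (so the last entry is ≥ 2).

1177 = 5*228 + 37
228 = 6*37 + 6
37 = 6*6 + 1
6 = 6*1 + 0  (stop)
So 1177/228 = [5; 6, 6, 6].

[5; 6, 6, 6]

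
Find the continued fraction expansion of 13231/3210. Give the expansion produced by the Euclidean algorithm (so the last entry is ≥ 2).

13231 = 4×3210 + 391
3210 = 8×391 + 82
391 = 4×82 + 63
82 = 1×63 + 19
63 = 3×19 + 6
19 = 3×6 + 1
6 = 6×1 + 0  (stop)
So 13231/3210 = [4; 8, 4, 1, 3, 3, 6].

[4; 8, 4, 1, 3, 3, 6]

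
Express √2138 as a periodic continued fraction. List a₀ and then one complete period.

[46; 4, 5, 5, 4, 92]

a₀ = ⌊√2138⌋ = 46.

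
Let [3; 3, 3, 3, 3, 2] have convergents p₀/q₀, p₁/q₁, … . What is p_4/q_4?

360/109

Using pₖ = aₖpₖ₋₁ + pₖ₋₂, qₖ = aₖqₖ₋₁ + qₖ₋₂ (with p₋₁=1, p₋₂=0, q₋₁=0, q₋₂=1):
  k=0: a=3, p=3, q=1
  k=1: a=3, p=10, q=3
  k=2: a=3, p=33, q=10
  k=3: a=3, p=109, q=33
  k=4: a=3, p=360, q=109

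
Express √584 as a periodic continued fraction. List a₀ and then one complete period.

[24; 6, 48]

a₀ = ⌊√584⌋ = 24.
With m₀=0, d₀=1 and mₖ₊₁ = dₖaₖ − mₖ, dₖ₊₁ = (n − mₖ₊₁²)/dₖ, aₖ₊₁ = ⌊(a₀+mₖ₊₁)/dₖ₊₁⌋:
  k=1: m=24, d=8, a=6
  k=2: m=24, d=1, a=48
d=1 and a=2a₀=48 at k=2, so the next step gives (m, d) = (24, 8) again — its k=1 value — and the period has length 2.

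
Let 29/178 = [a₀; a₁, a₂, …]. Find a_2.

7

29 = 0·178 + 29   →  a_0 = 0
178 = 6·29 + 4   →  a_1 = 6
29 = 7·4 + 1   →  a_2 = 7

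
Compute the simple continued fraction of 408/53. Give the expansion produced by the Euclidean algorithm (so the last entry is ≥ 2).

408 = 7×53 + 37
53 = 1×37 + 16
37 = 2×16 + 5
16 = 3×5 + 1
5 = 5×1 + 0  (stop)
So 408/53 = [7; 1, 2, 3, 5].

[7; 1, 2, 3, 5]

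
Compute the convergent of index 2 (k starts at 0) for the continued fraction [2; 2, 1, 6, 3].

7/3

Using pₖ = aₖpₖ₋₁ + pₖ₋₂, qₖ = aₖqₖ₋₁ + qₖ₋₂ (with p₋₁=1, p₋₂=0, q₋₁=0, q₋₂=1):
  k=0: a=2, p=2, q=1
  k=1: a=2, p=5, q=2
  k=2: a=1, p=7, q=3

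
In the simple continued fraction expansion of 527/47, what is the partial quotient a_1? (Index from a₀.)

527 = 11·47 + 10   →  a_0 = 11
47 = 4·10 + 7   →  a_1 = 4

4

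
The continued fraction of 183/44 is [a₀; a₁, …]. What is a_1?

183 = 4·44 + 7   →  a_0 = 4
44 = 6·7 + 2   →  a_1 = 6

6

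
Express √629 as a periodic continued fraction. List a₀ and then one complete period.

a₀ = ⌊√629⌋ = 25.
With m₀=0, d₀=1 and mₖ₊₁ = dₖaₖ − mₖ, dₖ₊₁ = (n − mₖ₊₁²)/dₖ, aₖ₊₁ = ⌊(a₀+mₖ₊₁)/dₖ₊₁⌋:
  k=1: m=25, d=4, a=12
  k=2: m=23, d=25, a=1
  k=3: m=2, d=25, a=1
  k=4: m=23, d=4, a=12
  k=5: m=25, d=1, a=50
d=1 and a=2a₀=50 at k=5, so the next step gives (m, d) = (25, 4) again — its k=1 value — and the period has length 5.

[25; 12, 1, 1, 12, 50]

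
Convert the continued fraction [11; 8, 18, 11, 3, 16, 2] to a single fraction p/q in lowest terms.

1854261/166688

Using pₖ = aₖpₖ₋₁ + pₖ₋₂ and qₖ = aₖqₖ₋₁ + qₖ₋₂:
  k=0: a=11, p=11, q=1
  k=1: a=8, p=89, q=8
  k=2: a=18, p=1613, q=145
  k=3: a=11, p=17832, q=1603
  k=4: a=3, p=55109, q=4954
  k=5: a=16, p=899576, q=80867
  k=6: a=2, p=1854261, q=166688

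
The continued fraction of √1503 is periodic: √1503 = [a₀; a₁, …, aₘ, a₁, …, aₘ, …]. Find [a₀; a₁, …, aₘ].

a₀ = ⌊√1503⌋ = 38.
With m₀=0, d₀=1 and mₖ₊₁ = dₖaₖ − mₖ, dₖ₊₁ = (n − mₖ₊₁²)/dₖ, aₖ₊₁ = ⌊(a₀+mₖ₊₁)/dₖ₊₁⌋:
  k=1: m=38, d=59, a=1
  k=2: m=21, d=18, a=3
  k=3: m=33, d=23, a=3
  k=4: m=36, d=9, a=8
  k=5: m=36, d=23, a=3
  k=6: m=33, d=18, a=3
  k=7: m=21, d=59, a=1
  k=8: m=38, d=1, a=76
d=1 and a=2a₀=76 at k=8, so the next step gives (m, d) = (38, 59) again — its k=1 value — and the period has length 8.

[38; 1, 3, 3, 8, 3, 3, 1, 76]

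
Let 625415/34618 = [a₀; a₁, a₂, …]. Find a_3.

625415 = 18·34618 + 2291   →  a_0 = 18
34618 = 15·2291 + 253   →  a_1 = 15
2291 = 9·253 + 14   →  a_2 = 9
253 = 18·14 + 1   →  a_3 = 18

18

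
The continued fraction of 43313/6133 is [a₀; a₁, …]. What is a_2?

18

43313 = 7·6133 + 382   →  a_0 = 7
6133 = 16·382 + 21   →  a_1 = 16
382 = 18·21 + 4   →  a_2 = 18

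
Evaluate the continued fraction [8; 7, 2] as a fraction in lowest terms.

122/15

Using pₖ = aₖpₖ₋₁ + pₖ₋₂ and qₖ = aₖqₖ₋₁ + qₖ₋₂:
  k=0: a=8, p=8, q=1
  k=1: a=7, p=57, q=7
  k=2: a=2, p=122, q=15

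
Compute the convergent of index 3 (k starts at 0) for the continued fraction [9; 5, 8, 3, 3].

Using pₖ = aₖpₖ₋₁ + pₖ₋₂, qₖ = aₖqₖ₋₁ + qₖ₋₂ (with p₋₁=1, p₋₂=0, q₋₁=0, q₋₂=1):
  k=0: a=9, p=9, q=1
  k=1: a=5, p=46, q=5
  k=2: a=8, p=377, q=41
  k=3: a=3, p=1177, q=128

1177/128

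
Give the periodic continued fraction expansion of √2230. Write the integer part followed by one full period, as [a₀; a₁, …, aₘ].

[47; 4, 2, 18, 2, 4, 94]

a₀ = ⌊√2230⌋ = 47.
With m₀=0, d₀=1 and mₖ₊₁ = dₖaₖ − mₖ, dₖ₊₁ = (n − mₖ₊₁²)/dₖ, aₖ₊₁ = ⌊(a₀+mₖ₊₁)/dₖ₊₁⌋:
  k=1: m=47, d=21, a=4
  k=2: m=37, d=41, a=2
  k=3: m=45, d=5, a=18
  k=4: m=45, d=41, a=2
  k=5: m=37, d=21, a=4
  k=6: m=47, d=1, a=94
d=1 and a=2a₀=94 at k=6, so the next step gives (m, d) = (47, 21) again — its k=1 value — and the period has length 6.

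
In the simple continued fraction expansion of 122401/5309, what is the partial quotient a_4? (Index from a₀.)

2

122401 = 23·5309 + 294   →  a_0 = 23
5309 = 18·294 + 17   →  a_1 = 18
294 = 17·17 + 5   →  a_2 = 17
17 = 3·5 + 2   →  a_3 = 3
5 = 2·2 + 1   →  a_4 = 2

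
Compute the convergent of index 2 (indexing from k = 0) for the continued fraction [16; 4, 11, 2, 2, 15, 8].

Using pₖ = aₖpₖ₋₁ + pₖ₋₂, qₖ = aₖqₖ₋₁ + qₖ₋₂ (with p₋₁=1, p₋₂=0, q₋₁=0, q₋₂=1):
  k=0: a=16, p=16, q=1
  k=1: a=4, p=65, q=4
  k=2: a=11, p=731, q=45

731/45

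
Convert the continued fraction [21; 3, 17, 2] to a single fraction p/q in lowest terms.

2282/107

Fold from the inside: start with 2/1.
  17 + 1/2 = 35/2
  3 + 2/35 = 107/35
  21 + 35/107 = 2282/107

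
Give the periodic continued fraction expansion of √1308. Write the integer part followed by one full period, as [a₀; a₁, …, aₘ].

a₀ = ⌊√1308⌋ = 36.

[36; 6, 72]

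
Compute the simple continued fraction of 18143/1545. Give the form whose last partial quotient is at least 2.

[11; 1, 2, 1, 8, 4, 3, 3]

18143 = 11·1545 + 1148
1545 = 1·1148 + 397
1148 = 2·397 + 354
397 = 1·354 + 43
354 = 8·43 + 10
43 = 4·10 + 3
10 = 3·3 + 1
3 = 3·1 + 0  (stop)
So 18143/1545 = [11; 1, 2, 1, 8, 4, 3, 3].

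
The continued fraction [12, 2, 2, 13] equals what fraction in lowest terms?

Fold from the inside: start with 13/1.
  2 + 1/13 = 27/13
  2 + 13/27 = 67/27
  12 + 27/67 = 831/67

831/67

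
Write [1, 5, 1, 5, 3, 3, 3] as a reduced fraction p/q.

1423/1215

Using pₖ = aₖpₖ₋₁ + pₖ₋₂ and qₖ = aₖqₖ₋₁ + qₖ₋₂:
  k=0: a=1, p=1, q=1
  k=1: a=5, p=6, q=5
  k=2: a=1, p=7, q=6
  k=3: a=5, p=41, q=35
  k=4: a=3, p=130, q=111
  k=5: a=3, p=431, q=368
  k=6: a=3, p=1423, q=1215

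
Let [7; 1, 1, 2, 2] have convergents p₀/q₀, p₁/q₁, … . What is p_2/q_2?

15/2

Using pₖ = aₖpₖ₋₁ + pₖ₋₂, qₖ = aₖqₖ₋₁ + qₖ₋₂ (with p₋₁=1, p₋₂=0, q₋₁=0, q₋₂=1):
  k=0: a=7, p=7, q=1
  k=1: a=1, p=8, q=1
  k=2: a=1, p=15, q=2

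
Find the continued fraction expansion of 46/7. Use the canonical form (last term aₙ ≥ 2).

[6; 1, 1, 3]

46 = 6×7 + 4
7 = 1×4 + 3
4 = 1×3 + 1
3 = 3×1 + 0  (stop)
So 46/7 = [6; 1, 1, 3].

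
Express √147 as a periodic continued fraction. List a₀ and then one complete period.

a₀ = ⌊√147⌋ = 12.

[12; 8, 24]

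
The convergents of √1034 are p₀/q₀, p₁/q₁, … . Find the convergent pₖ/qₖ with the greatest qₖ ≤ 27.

√1034 = [32; 6, 2, 2, 2, 6, 64, …] (period length 6).
Convergents:
  p_0/q_0 = 32/1
  p_1/q_1 = 193/6
  p_2/q_2 = 418/13
  p_3/q_3 = 1029/32
q_2 = 13 ≤ 27 < 32 = q_3, so the answer is 418/13.

418/13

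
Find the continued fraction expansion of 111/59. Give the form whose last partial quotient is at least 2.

111 = 1*59 + 52
59 = 1*52 + 7
52 = 7*7 + 3
7 = 2*3 + 1
3 = 3*1 + 0  (stop)
So 111/59 = [1; 1, 7, 2, 3].

[1; 1, 7, 2, 3]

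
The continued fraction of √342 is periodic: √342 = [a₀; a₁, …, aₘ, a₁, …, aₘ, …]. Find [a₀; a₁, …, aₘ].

a₀ = ⌊√342⌋ = 18.

[18; 2, 36]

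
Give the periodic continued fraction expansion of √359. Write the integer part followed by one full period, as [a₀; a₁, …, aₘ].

a₀ = ⌊√359⌋ = 18.
With m₀=0, d₀=1 and mₖ₊₁ = dₖaₖ − mₖ, dₖ₊₁ = (n − mₖ₊₁²)/dₖ, aₖ₊₁ = ⌊(a₀+mₖ₊₁)/dₖ₊₁⌋:
  k=1: m=18, d=35, a=1
  k=2: m=17, d=2, a=17
  k=3: m=17, d=35, a=1
  k=4: m=18, d=1, a=36
d=1 and a=2a₀=36 at k=4, so the next step gives (m, d) = (18, 35) again — its k=1 value — and the period has length 4.

[18; 1, 17, 1, 36]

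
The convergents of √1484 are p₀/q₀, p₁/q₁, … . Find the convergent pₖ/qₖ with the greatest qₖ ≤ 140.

√1484 = [38; 1, 1, 10, 1, 1, 76, …] (period length 6).
Convergents:
  p_0/q_0 = 38/1
  p_1/q_1 = 39/1
  p_2/q_2 = 77/2
  p_3/q_3 = 809/21
  p_4/q_4 = 886/23
  p_5/q_5 = 1695/44
  p_6/q_6 = 129706/3367
q_5 = 44 ≤ 140 < 3367 = q_6, so the answer is 1695/44.

1695/44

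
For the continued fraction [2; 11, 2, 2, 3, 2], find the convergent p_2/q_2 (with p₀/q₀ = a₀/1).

48/23

Using pₖ = aₖpₖ₋₁ + pₖ₋₂, qₖ = aₖqₖ₋₁ + qₖ₋₂ (with p₋₁=1, p₋₂=0, q₋₁=0, q₋₂=1):
  k=0: a=2, p=2, q=1
  k=1: a=11, p=23, q=11
  k=2: a=2, p=48, q=23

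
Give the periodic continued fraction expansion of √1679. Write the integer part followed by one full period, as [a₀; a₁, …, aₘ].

[40; 1, 39, 1, 80]

a₀ = ⌊√1679⌋ = 40.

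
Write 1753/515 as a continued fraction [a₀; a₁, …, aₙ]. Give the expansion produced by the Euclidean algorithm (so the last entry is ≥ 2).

1753 = 3*515 + 208
515 = 2*208 + 99
208 = 2*99 + 10
99 = 9*10 + 9
10 = 1*9 + 1
9 = 9*1 + 0  (stop)
So 1753/515 = [3; 2, 2, 9, 1, 9].

[3; 2, 2, 9, 1, 9]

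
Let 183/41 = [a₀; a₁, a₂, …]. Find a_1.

2

183 = 4·41 + 19   →  a_0 = 4
41 = 2·19 + 3   →  a_1 = 2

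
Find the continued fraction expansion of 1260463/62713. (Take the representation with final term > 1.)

[20; 10, 9, 12, 5, 11]

1260463 = 20·62713 + 6203
62713 = 10·6203 + 683
6203 = 9·683 + 56
683 = 12·56 + 11
56 = 5·11 + 1
11 = 11·1 + 0  (stop)
So 1260463/62713 = [20; 10, 9, 12, 5, 11].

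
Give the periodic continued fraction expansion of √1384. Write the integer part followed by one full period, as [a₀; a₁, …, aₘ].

a₀ = ⌊√1384⌋ = 37.
With m₀=0, d₀=1 and mₖ₊₁ = dₖaₖ − mₖ, dₖ₊₁ = (n − mₖ₊₁²)/dₖ, aₖ₊₁ = ⌊(a₀+mₖ₊₁)/dₖ₊₁⌋:
  k=1: m=37, d=15, a=4
  k=2: m=23, d=57, a=1
  k=3: m=34, d=4, a=17
  k=4: m=34, d=57, a=1
  k=5: m=23, d=15, a=4
  k=6: m=37, d=1, a=74
d=1 and a=2a₀=74 at k=6, so the next step gives (m, d) = (37, 15) again — its k=1 value — and the period has length 6.

[37; 4, 1, 17, 1, 4, 74]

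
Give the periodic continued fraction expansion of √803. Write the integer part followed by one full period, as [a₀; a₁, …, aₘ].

a₀ = ⌊√803⌋ = 28.
With m₀=0, d₀=1 and mₖ₊₁ = dₖaₖ − mₖ, dₖ₊₁ = (n − mₖ₊₁²)/dₖ, aₖ₊₁ = ⌊(a₀+mₖ₊₁)/dₖ₊₁⌋:
  k=1: m=28, d=19, a=2
  k=2: m=10, d=37, a=1
  k=3: m=27, d=2, a=27
  k=4: m=27, d=37, a=1
  k=5: m=10, d=19, a=2
  k=6: m=28, d=1, a=56
d=1 and a=2a₀=56 at k=6, so the next step gives (m, d) = (28, 19) again — its k=1 value — and the period has length 6.

[28; 2, 1, 27, 1, 2, 56]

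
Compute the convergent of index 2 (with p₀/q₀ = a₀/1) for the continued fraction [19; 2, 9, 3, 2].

370/19

Using pₖ = aₖpₖ₋₁ + pₖ₋₂, qₖ = aₖqₖ₋₁ + qₖ₋₂ (with p₋₁=1, p₋₂=0, q₋₁=0, q₋₂=1):
  k=0: a=19, p=19, q=1
  k=1: a=2, p=39, q=2
  k=2: a=9, p=370, q=19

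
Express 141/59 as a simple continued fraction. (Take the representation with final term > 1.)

[2; 2, 1, 1, 3, 3]

141 = 2·59 + 23
59 = 2·23 + 13
23 = 1·13 + 10
13 = 1·10 + 3
10 = 3·3 + 1
3 = 3·1 + 0  (stop)
So 141/59 = [2; 2, 1, 1, 3, 3].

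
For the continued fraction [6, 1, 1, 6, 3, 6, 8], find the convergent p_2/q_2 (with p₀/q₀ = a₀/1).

13/2

Using pₖ = aₖpₖ₋₁ + pₖ₋₂, qₖ = aₖqₖ₋₁ + qₖ₋₂ (with p₋₁=1, p₋₂=0, q₋₁=0, q₋₂=1):
  k=0: a=6, p=6, q=1
  k=1: a=1, p=7, q=1
  k=2: a=1, p=13, q=2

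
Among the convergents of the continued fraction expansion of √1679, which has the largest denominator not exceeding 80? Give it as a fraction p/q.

√1679 = [40; 1, 39, 1, 80, …] (period length 4).
Convergents:
  p_0/q_0 = 40/1
  p_1/q_1 = 41/1
  p_2/q_2 = 1639/40
  p_3/q_3 = 1680/41
  p_4/q_4 = 136039/3320
q_3 = 41 ≤ 80 < 3320 = q_4, so the answer is 1680/41.

1680/41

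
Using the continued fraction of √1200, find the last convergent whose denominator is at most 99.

√1200 = [34; 1, 1, 1, 3, 1, 1, 1, 68, …] (period length 8).
Convergents:
  p_0/q_0 = 34/1
  p_1/q_1 = 35/1
  p_2/q_2 = 69/2
  p_3/q_3 = 104/3
  p_4/q_4 = 381/11
  p_5/q_5 = 485/14
  p_6/q_6 = 866/25
  p_7/q_7 = 1351/39
  p_8/q_8 = 92734/2677
q_7 = 39 ≤ 99 < 2677 = q_8, so the answer is 1351/39.

1351/39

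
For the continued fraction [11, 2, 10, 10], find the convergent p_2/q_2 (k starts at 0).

Using pₖ = aₖpₖ₋₁ + pₖ₋₂, qₖ = aₖqₖ₋₁ + qₖ₋₂ (with p₋₁=1, p₋₂=0, q₋₁=0, q₋₂=1):
  k=0: a=11, p=11, q=1
  k=1: a=2, p=23, q=2
  k=2: a=10, p=241, q=21

241/21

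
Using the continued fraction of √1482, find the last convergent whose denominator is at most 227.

5890/153

√1482 = [38; 2, 76, …] (period length 2).
Convergents:
  p_0/q_0 = 38/1
  p_1/q_1 = 77/2
  p_2/q_2 = 5890/153
  p_3/q_3 = 11857/308
q_2 = 153 ≤ 227 < 308 = q_3, so the answer is 5890/153.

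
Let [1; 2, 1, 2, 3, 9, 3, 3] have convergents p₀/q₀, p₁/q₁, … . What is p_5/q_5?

344/251

Using pₖ = aₖpₖ₋₁ + pₖ₋₂, qₖ = aₖqₖ₋₁ + qₖ₋₂ (with p₋₁=1, p₋₂=0, q₋₁=0, q₋₂=1):
  k=0: a=1, p=1, q=1
  k=1: a=2, p=3, q=2
  k=2: a=1, p=4, q=3
  k=3: a=2, p=11, q=8
  k=4: a=3, p=37, q=27
  k=5: a=9, p=344, q=251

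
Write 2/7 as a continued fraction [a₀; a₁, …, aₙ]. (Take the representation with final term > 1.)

2 = 0×7 + 2
7 = 3×2 + 1
2 = 2×1 + 0  (stop)
So 2/7 = [0; 3, 2].

[0; 3, 2]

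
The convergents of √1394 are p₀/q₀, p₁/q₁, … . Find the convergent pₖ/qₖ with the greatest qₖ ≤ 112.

4107/110

√1394 = [37; 2, 1, 36, 1, 2, 74, …] (period length 6).
Convergents:
  p_0/q_0 = 37/1
  p_1/q_1 = 75/2
  p_2/q_2 = 112/3
  p_3/q_3 = 4107/110
  p_4/q_4 = 4219/113
q_3 = 110 ≤ 112 < 113 = q_4, so the answer is 4107/110.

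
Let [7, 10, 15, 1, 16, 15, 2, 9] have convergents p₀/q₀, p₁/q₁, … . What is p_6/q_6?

602446/84859

Using pₖ = aₖpₖ₋₁ + pₖ₋₂, qₖ = aₖqₖ₋₁ + qₖ₋₂ (with p₋₁=1, p₋₂=0, q₋₁=0, q₋₂=1):
  k=0: a=7, p=7, q=1
  k=1: a=10, p=71, q=10
  k=2: a=15, p=1072, q=151
  k=3: a=1, p=1143, q=161
  k=4: a=16, p=19360, q=2727
  k=5: a=15, p=291543, q=41066
  k=6: a=2, p=602446, q=84859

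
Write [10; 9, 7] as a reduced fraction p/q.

Fold from the inside: start with 7/1.
  9 + 1/7 = 64/7
  10 + 7/64 = 647/64

647/64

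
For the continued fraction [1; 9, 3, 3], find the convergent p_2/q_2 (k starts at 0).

31/28

Using pₖ = aₖpₖ₋₁ + pₖ₋₂, qₖ = aₖqₖ₋₁ + qₖ₋₂ (with p₋₁=1, p₋₂=0, q₋₁=0, q₋₂=1):
  k=0: a=1, p=1, q=1
  k=1: a=9, p=10, q=9
  k=2: a=3, p=31, q=28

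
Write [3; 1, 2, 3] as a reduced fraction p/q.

Fold from the inside: start with 3/1.
  2 + 1/3 = 7/3
  1 + 3/7 = 10/7
  3 + 7/10 = 37/10

37/10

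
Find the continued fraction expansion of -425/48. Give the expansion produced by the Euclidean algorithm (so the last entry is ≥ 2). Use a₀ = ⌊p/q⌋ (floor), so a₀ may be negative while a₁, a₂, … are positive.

-425 = -9*48 + 7
48 = 6*7 + 6
7 = 1*6 + 1
6 = 6*1 + 0  (stop)
So -425/48 = [-9; 6, 1, 6].

[-9; 6, 1, 6]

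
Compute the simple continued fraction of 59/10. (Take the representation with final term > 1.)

59 = 5*10 + 9
10 = 1*9 + 1
9 = 9*1 + 0  (stop)
So 59/10 = [5; 1, 9].

[5; 1, 9]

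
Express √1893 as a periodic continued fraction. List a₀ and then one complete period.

[43; 1, 1, 28, 1, 1, 86]

a₀ = ⌊√1893⌋ = 43.
With m₀=0, d₀=1 and mₖ₊₁ = dₖaₖ − mₖ, dₖ₊₁ = (n − mₖ₊₁²)/dₖ, aₖ₊₁ = ⌊(a₀+mₖ₊₁)/dₖ₊₁⌋:
  k=1: m=43, d=44, a=1
  k=2: m=1, d=43, a=1
  k=3: m=42, d=3, a=28
  k=4: m=42, d=43, a=1
  k=5: m=1, d=44, a=1
  k=6: m=43, d=1, a=86
d=1 and a=2a₀=86 at k=6, so the next step gives (m, d) = (43, 44) again — its k=1 value — and the period has length 6.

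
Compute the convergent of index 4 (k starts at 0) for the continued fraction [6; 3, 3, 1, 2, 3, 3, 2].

Using pₖ = aₖpₖ₋₁ + pₖ₋₂, qₖ = aₖqₖ₋₁ + qₖ₋₂ (with p₋₁=1, p₋₂=0, q₋₁=0, q₋₂=1):
  k=0: a=6, p=6, q=1
  k=1: a=3, p=19, q=3
  k=2: a=3, p=63, q=10
  k=3: a=1, p=82, q=13
  k=4: a=2, p=227, q=36

227/36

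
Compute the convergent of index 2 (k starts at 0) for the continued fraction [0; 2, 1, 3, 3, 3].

Using pₖ = aₖpₖ₋₁ + pₖ₋₂, qₖ = aₖqₖ₋₁ + qₖ₋₂ (with p₋₁=1, p₋₂=0, q₋₁=0, q₋₂=1):
  k=0: a=0, p=0, q=1
  k=1: a=2, p=1, q=2
  k=2: a=1, p=1, q=3

1/3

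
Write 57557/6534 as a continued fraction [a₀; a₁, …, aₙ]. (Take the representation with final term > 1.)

57557 = 8·6534 + 5285
6534 = 1·5285 + 1249
5285 = 4·1249 + 289
1249 = 4·289 + 93
289 = 3·93 + 10
93 = 9·10 + 3
10 = 3·3 + 1
3 = 3·1 + 0  (stop)
So 57557/6534 = [8; 1, 4, 4, 3, 9, 3, 3].

[8; 1, 4, 4, 3, 9, 3, 3]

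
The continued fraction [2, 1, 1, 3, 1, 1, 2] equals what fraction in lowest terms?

Using pₖ = aₖpₖ₋₁ + pₖ₋₂ and qₖ = aₖqₖ₋₁ + qₖ₋₂:
  k=0: a=2, p=2, q=1
  k=1: a=1, p=3, q=1
  k=2: a=1, p=5, q=2
  k=3: a=3, p=18, q=7
  k=4: a=1, p=23, q=9
  k=5: a=1, p=41, q=16
  k=6: a=2, p=105, q=41

105/41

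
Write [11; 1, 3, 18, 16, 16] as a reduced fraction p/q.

Using pₖ = aₖpₖ₋₁ + pₖ₋₂ and qₖ = aₖqₖ₋₁ + qₖ₋₂:
  k=0: a=11, p=11, q=1
  k=1: a=1, p=12, q=1
  k=2: a=3, p=47, q=4
  k=3: a=18, p=858, q=73
  k=4: a=16, p=13775, q=1172
  k=5: a=16, p=221258, q=18825

221258/18825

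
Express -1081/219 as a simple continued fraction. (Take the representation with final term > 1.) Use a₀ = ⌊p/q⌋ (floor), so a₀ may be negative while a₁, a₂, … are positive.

[-5; 15, 1, 1, 1, 4]

-1081 = -5*219 + 14
219 = 15*14 + 9
14 = 1*9 + 5
9 = 1*5 + 4
5 = 1*4 + 1
4 = 4*1 + 0  (stop)
So -1081/219 = [-5; 15, 1, 1, 1, 4].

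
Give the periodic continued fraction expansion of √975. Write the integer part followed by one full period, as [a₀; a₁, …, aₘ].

a₀ = ⌊√975⌋ = 31.
With m₀=0, d₀=1 and mₖ₊₁ = dₖaₖ − mₖ, dₖ₊₁ = (n − mₖ₊₁²)/dₖ, aₖ₊₁ = ⌊(a₀+mₖ₊₁)/dₖ₊₁⌋:
  k=1: m=31, d=14, a=4
  k=2: m=25, d=25, a=2
  k=3: m=25, d=14, a=4
  k=4: m=31, d=1, a=62
d=1 and a=2a₀=62 at k=4, so the next step gives (m, d) = (31, 14) again — its k=1 value — and the period has length 4.

[31; 4, 2, 4, 62]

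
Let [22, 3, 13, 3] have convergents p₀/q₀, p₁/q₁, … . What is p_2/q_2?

893/40

Using pₖ = aₖpₖ₋₁ + pₖ₋₂, qₖ = aₖqₖ₋₁ + qₖ₋₂ (with p₋₁=1, p₋₂=0, q₋₁=0, q₋₂=1):
  k=0: a=22, p=22, q=1
  k=1: a=3, p=67, q=3
  k=2: a=13, p=893, q=40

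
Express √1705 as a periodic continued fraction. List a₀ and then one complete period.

[41; 3, 2, 3, 82]

a₀ = ⌊√1705⌋ = 41.
With m₀=0, d₀=1 and mₖ₊₁ = dₖaₖ − mₖ, dₖ₊₁ = (n − mₖ₊₁²)/dₖ, aₖ₊₁ = ⌊(a₀+mₖ₊₁)/dₖ₊₁⌋:
  k=1: m=41, d=24, a=3
  k=2: m=31, d=31, a=2
  k=3: m=31, d=24, a=3
  k=4: m=41, d=1, a=82
d=1 and a=2a₀=82 at k=4, so the next step gives (m, d) = (41, 24) again — its k=1 value — and the period has length 4.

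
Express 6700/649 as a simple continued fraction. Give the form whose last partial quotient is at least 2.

[10; 3, 11, 19]

6700 = 10·649 + 210
649 = 3·210 + 19
210 = 11·19 + 1
19 = 19·1 + 0  (stop)
So 6700/649 = [10; 3, 11, 19].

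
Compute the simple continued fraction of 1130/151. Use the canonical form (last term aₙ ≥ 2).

1130 = 7*151 + 73
151 = 2*73 + 5
73 = 14*5 + 3
5 = 1*3 + 2
3 = 1*2 + 1
2 = 2*1 + 0  (stop)
So 1130/151 = [7; 2, 14, 1, 1, 2].

[7; 2, 14, 1, 1, 2]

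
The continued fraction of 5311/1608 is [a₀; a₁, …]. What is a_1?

5311 = 3·1608 + 487   →  a_0 = 3
1608 = 3·487 + 147   →  a_1 = 3

3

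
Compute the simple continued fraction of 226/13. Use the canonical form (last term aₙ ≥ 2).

[17; 2, 1, 1, 2]

226 = 17*13 + 5
13 = 2*5 + 3
5 = 1*3 + 2
3 = 1*2 + 1
2 = 2*1 + 0  (stop)
So 226/13 = [17; 2, 1, 1, 2].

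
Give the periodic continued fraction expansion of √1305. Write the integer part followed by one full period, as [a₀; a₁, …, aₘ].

[36; 8, 72]

a₀ = ⌊√1305⌋ = 36.
With m₀=0, d₀=1 and mₖ₊₁ = dₖaₖ − mₖ, dₖ₊₁ = (n − mₖ₊₁²)/dₖ, aₖ₊₁ = ⌊(a₀+mₖ₊₁)/dₖ₊₁⌋:
  k=1: m=36, d=9, a=8
  k=2: m=36, d=1, a=72
d=1 and a=2a₀=72 at k=2, so the next step gives (m, d) = (36, 9) again — its k=1 value — and the period has length 2.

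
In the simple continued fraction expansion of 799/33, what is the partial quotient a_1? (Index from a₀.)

799 = 24·33 + 7   →  a_0 = 24
33 = 4·7 + 5   →  a_1 = 4

4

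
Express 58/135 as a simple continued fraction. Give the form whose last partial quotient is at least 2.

[0; 2, 3, 19]

58 = 0×135 + 58
135 = 2×58 + 19
58 = 3×19 + 1
19 = 19×1 + 0  (stop)
So 58/135 = [0; 2, 3, 19].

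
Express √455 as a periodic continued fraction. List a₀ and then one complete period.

[21; 3, 42]

a₀ = ⌊√455⌋ = 21.
With m₀=0, d₀=1 and mₖ₊₁ = dₖaₖ − mₖ, dₖ₊₁ = (n − mₖ₊₁²)/dₖ, aₖ₊₁ = ⌊(a₀+mₖ₊₁)/dₖ₊₁⌋:
  k=1: m=21, d=14, a=3
  k=2: m=21, d=1, a=42
d=1 and a=2a₀=42 at k=2, so the next step gives (m, d) = (21, 14) again — its k=1 value — and the period has length 2.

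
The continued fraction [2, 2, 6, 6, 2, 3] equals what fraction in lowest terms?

Using pₖ = aₖpₖ₋₁ + pₖ₋₂ and qₖ = aₖqₖ₋₁ + qₖ₋₂:
  k=0: a=2, p=2, q=1
  k=1: a=2, p=5, q=2
  k=2: a=6, p=32, q=13
  k=3: a=6, p=197, q=80
  k=4: a=2, p=426, q=173
  k=5: a=3, p=1475, q=599

1475/599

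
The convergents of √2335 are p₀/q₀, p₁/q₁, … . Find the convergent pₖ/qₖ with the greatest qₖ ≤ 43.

√2335 = [48; 3, 9, 3, 96, …] (period length 4).
Convergents:
  p_0/q_0 = 48/1
  p_1/q_1 = 145/3
  p_2/q_2 = 1353/28
  p_3/q_3 = 4204/87
q_2 = 28 ≤ 43 < 87 = q_3, so the answer is 1353/28.

1353/28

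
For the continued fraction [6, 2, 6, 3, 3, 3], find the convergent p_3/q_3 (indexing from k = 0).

265/41

Using pₖ = aₖpₖ₋₁ + pₖ₋₂, qₖ = aₖqₖ₋₁ + qₖ₋₂ (with p₋₁=1, p₋₂=0, q₋₁=0, q₋₂=1):
  k=0: a=6, p=6, q=1
  k=1: a=2, p=13, q=2
  k=2: a=6, p=84, q=13
  k=3: a=3, p=265, q=41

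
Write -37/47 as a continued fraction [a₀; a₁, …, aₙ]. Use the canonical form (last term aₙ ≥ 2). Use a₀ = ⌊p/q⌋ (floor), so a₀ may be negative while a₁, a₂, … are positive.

-37 = -1*47 + 10
47 = 4*10 + 7
10 = 1*7 + 3
7 = 2*3 + 1
3 = 3*1 + 0  (stop)
So -37/47 = [-1; 4, 1, 2, 3].

[-1; 4, 1, 2, 3]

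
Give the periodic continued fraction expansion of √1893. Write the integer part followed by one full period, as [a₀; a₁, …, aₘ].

[43; 1, 1, 28, 1, 1, 86]

a₀ = ⌊√1893⌋ = 43.
With m₀=0, d₀=1 and mₖ₊₁ = dₖaₖ − mₖ, dₖ₊₁ = (n − mₖ₊₁²)/dₖ, aₖ₊₁ = ⌊(a₀+mₖ₊₁)/dₖ₊₁⌋:
  k=1: m=43, d=44, a=1
  k=2: m=1, d=43, a=1
  k=3: m=42, d=3, a=28
  k=4: m=42, d=43, a=1
  k=5: m=1, d=44, a=1
  k=6: m=43, d=1, a=86
d=1 and a=2a₀=86 at k=6, so the next step gives (m, d) = (43, 44) again — its k=1 value — and the period has length 6.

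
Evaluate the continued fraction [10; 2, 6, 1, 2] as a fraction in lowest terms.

Using pₖ = aₖpₖ₋₁ + pₖ₋₂ and qₖ = aₖqₖ₋₁ + qₖ₋₂:
  k=0: a=10, p=10, q=1
  k=1: a=2, p=21, q=2
  k=2: a=6, p=136, q=13
  k=3: a=1, p=157, q=15
  k=4: a=2, p=450, q=43

450/43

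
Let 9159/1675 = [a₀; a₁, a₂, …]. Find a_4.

17

9159 = 5·1675 + 784   →  a_0 = 5
1675 = 2·784 + 107   →  a_1 = 2
784 = 7·107 + 35   →  a_2 = 7
107 = 3·35 + 2   →  a_3 = 3
35 = 17·2 + 1   →  a_4 = 17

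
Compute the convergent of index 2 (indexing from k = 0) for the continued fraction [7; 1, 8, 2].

71/9

Using pₖ = aₖpₖ₋₁ + pₖ₋₂, qₖ = aₖqₖ₋₁ + qₖ₋₂ (with p₋₁=1, p₋₂=0, q₋₁=0, q₋₂=1):
  k=0: a=7, p=7, q=1
  k=1: a=1, p=8, q=1
  k=2: a=8, p=71, q=9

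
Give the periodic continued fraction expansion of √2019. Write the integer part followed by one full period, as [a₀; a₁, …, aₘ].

[44; 1, 13, 1, 88]

a₀ = ⌊√2019⌋ = 44.
With m₀=0, d₀=1 and mₖ₊₁ = dₖaₖ − mₖ, dₖ₊₁ = (n − mₖ₊₁²)/dₖ, aₖ₊₁ = ⌊(a₀+mₖ₊₁)/dₖ₊₁⌋:
  k=1: m=44, d=83, a=1
  k=2: m=39, d=6, a=13
  k=3: m=39, d=83, a=1
  k=4: m=44, d=1, a=88
d=1 and a=2a₀=88 at k=4, so the next step gives (m, d) = (44, 83) again — its k=1 value — and the period has length 4.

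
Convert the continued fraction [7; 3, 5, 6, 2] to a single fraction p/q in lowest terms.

1565/214

Fold from the inside: start with 2/1.
  6 + 1/2 = 13/2
  5 + 2/13 = 67/13
  3 + 13/67 = 214/67
  7 + 67/214 = 1565/214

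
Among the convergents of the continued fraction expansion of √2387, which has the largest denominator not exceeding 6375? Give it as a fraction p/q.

√2387 = [48; 1, 5, 1, 96, …] (period length 4).
Convergents:
  p_0/q_0 = 48/1
  p_1/q_1 = 49/1
  p_2/q_2 = 293/6
  p_3/q_3 = 342/7
  p_4/q_4 = 33125/678
  p_5/q_5 = 33467/685
  p_6/q_6 = 200460/4103
  p_7/q_7 = 233927/4788
  p_8/q_8 = 22657452/463751
q_7 = 4788 ≤ 6375 < 463751 = q_8, so the answer is 233927/4788.

233927/4788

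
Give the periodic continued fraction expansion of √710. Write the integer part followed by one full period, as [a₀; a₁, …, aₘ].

a₀ = ⌊√710⌋ = 26.
With m₀=0, d₀=1 and mₖ₊₁ = dₖaₖ − mₖ, dₖ₊₁ = (n − mₖ₊₁²)/dₖ, aₖ₊₁ = ⌊(a₀+mₖ₊₁)/dₖ₊₁⌋:
  k=1: m=26, d=34, a=1
  k=2: m=8, d=19, a=1
  k=3: m=11, d=31, a=1
  k=4: m=20, d=10, a=4
  k=5: m=20, d=31, a=1
  k=6: m=11, d=19, a=1
  k=7: m=8, d=34, a=1
  k=8: m=26, d=1, a=52
d=1 and a=2a₀=52 at k=8, so the next step gives (m, d) = (26, 34) again — its k=1 value — and the period has length 8.

[26; 1, 1, 1, 4, 1, 1, 1, 52]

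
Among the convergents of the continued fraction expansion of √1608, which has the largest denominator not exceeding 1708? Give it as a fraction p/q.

32120/801

√1608 = [40; 10, 80, …] (period length 2).
Convergents:
  p_0/q_0 = 40/1
  p_1/q_1 = 401/10
  p_2/q_2 = 32120/801
  p_3/q_3 = 321601/8020
q_2 = 801 ≤ 1708 < 8020 = q_3, so the answer is 32120/801.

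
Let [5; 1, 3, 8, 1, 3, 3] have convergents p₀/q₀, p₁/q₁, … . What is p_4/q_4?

Using pₖ = aₖpₖ₋₁ + pₖ₋₂, qₖ = aₖqₖ₋₁ + qₖ₋₂ (with p₋₁=1, p₋₂=0, q₋₁=0, q₋₂=1):
  k=0: a=5, p=5, q=1
  k=1: a=1, p=6, q=1
  k=2: a=3, p=23, q=4
  k=3: a=8, p=190, q=33
  k=4: a=1, p=213, q=37

213/37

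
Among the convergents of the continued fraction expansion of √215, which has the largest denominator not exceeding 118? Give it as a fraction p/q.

√215 = [14; 1, 1, 1, 28, …] (period length 4).
Convergents:
  p_0/q_0 = 14/1
  p_1/q_1 = 15/1
  p_2/q_2 = 29/2
  p_3/q_3 = 44/3
  p_4/q_4 = 1261/86
  p_5/q_5 = 1305/89
  p_6/q_6 = 2566/175
q_5 = 89 ≤ 118 < 175 = q_6, so the answer is 1305/89.

1305/89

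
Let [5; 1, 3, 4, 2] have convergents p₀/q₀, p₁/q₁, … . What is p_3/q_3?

Using pₖ = aₖpₖ₋₁ + pₖ₋₂, qₖ = aₖqₖ₋₁ + qₖ₋₂ (with p₋₁=1, p₋₂=0, q₋₁=0, q₋₂=1):
  k=0: a=5, p=5, q=1
  k=1: a=1, p=6, q=1
  k=2: a=3, p=23, q=4
  k=3: a=4, p=98, q=17

98/17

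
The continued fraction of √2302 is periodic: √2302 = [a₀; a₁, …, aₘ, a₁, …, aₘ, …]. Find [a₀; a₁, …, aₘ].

[47; 1, 46, 1, 94]

a₀ = ⌊√2302⌋ = 47.
With m₀=0, d₀=1 and mₖ₊₁ = dₖaₖ − mₖ, dₖ₊₁ = (n − mₖ₊₁²)/dₖ, aₖ₊₁ = ⌊(a₀+mₖ₊₁)/dₖ₊₁⌋:
  k=1: m=47, d=93, a=1
  k=2: m=46, d=2, a=46
  k=3: m=46, d=93, a=1
  k=4: m=47, d=1, a=94
d=1 and a=2a₀=94 at k=4, so the next step gives (m, d) = (47, 93) again — its k=1 value — and the period has length 4.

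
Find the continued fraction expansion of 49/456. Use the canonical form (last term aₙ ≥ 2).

49 = 0×456 + 49
456 = 9×49 + 15
49 = 3×15 + 4
15 = 3×4 + 3
4 = 1×3 + 1
3 = 3×1 + 0  (stop)
So 49/456 = [0; 9, 3, 3, 1, 3].

[0; 9, 3, 3, 1, 3]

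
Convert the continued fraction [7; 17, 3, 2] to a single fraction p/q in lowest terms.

Using pₖ = aₖpₖ₋₁ + pₖ₋₂ and qₖ = aₖqₖ₋₁ + qₖ₋₂:
  k=0: a=7, p=7, q=1
  k=1: a=17, p=120, q=17
  k=2: a=3, p=367, q=52
  k=3: a=2, p=854, q=121

854/121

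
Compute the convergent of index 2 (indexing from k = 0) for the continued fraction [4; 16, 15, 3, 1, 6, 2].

Using pₖ = aₖpₖ₋₁ + pₖ₋₂, qₖ = aₖqₖ₋₁ + qₖ₋₂ (with p₋₁=1, p₋₂=0, q₋₁=0, q₋₂=1):
  k=0: a=4, p=4, q=1
  k=1: a=16, p=65, q=16
  k=2: a=15, p=979, q=241

979/241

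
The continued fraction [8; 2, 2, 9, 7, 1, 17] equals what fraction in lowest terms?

57241/6811

Fold from the inside: start with 17/1.
  1 + 1/17 = 18/17
  7 + 17/18 = 143/18
  9 + 18/143 = 1305/143
  2 + 143/1305 = 2753/1305
  2 + 1305/2753 = 6811/2753
  8 + 2753/6811 = 57241/6811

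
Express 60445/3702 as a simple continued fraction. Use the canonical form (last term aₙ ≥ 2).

60445 = 16×3702 + 1213
3702 = 3×1213 + 63
1213 = 19×63 + 16
63 = 3×16 + 15
16 = 1×15 + 1
15 = 15×1 + 0  (stop)
So 60445/3702 = [16; 3, 19, 3, 1, 15].

[16; 3, 19, 3, 1, 15]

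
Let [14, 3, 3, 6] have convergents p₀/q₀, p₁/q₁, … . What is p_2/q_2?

Using pₖ = aₖpₖ₋₁ + pₖ₋₂, qₖ = aₖqₖ₋₁ + qₖ₋₂ (with p₋₁=1, p₋₂=0, q₋₁=0, q₋₂=1):
  k=0: a=14, p=14, q=1
  k=1: a=3, p=43, q=3
  k=2: a=3, p=143, q=10

143/10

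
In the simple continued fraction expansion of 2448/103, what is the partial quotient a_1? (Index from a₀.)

1

2448 = 23·103 + 79   →  a_0 = 23
103 = 1·79 + 24   →  a_1 = 1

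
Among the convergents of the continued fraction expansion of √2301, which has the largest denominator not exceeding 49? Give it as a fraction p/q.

√2301 = [47; 1, 30, 1, 94, …] (period length 4).
Convergents:
  p_0/q_0 = 47/1
  p_1/q_1 = 48/1
  p_2/q_2 = 1487/31
  p_3/q_3 = 1535/32
  p_4/q_4 = 145777/3039
q_3 = 32 ≤ 49 < 3039 = q_4, so the answer is 1535/32.

1535/32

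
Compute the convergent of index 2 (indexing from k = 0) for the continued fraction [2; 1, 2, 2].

8/3

Using pₖ = aₖpₖ₋₁ + pₖ₋₂, qₖ = aₖqₖ₋₁ + qₖ₋₂ (with p₋₁=1, p₋₂=0, q₋₁=0, q₋₂=1):
  k=0: a=2, p=2, q=1
  k=1: a=1, p=3, q=1
  k=2: a=2, p=8, q=3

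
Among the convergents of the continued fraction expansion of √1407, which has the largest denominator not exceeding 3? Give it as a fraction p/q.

75/2

√1407 = [37; 1, 1, 24, 1, 1, 74, …] (period length 6).
Convergents:
  p_0/q_0 = 37/1
  p_1/q_1 = 38/1
  p_2/q_2 = 75/2
  p_3/q_3 = 1838/49
q_2 = 2 ≤ 3 < 49 = q_3, so the answer is 75/2.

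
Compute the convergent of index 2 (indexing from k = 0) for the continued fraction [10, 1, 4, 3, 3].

54/5

Using pₖ = aₖpₖ₋₁ + pₖ₋₂, qₖ = aₖqₖ₋₁ + qₖ₋₂ (with p₋₁=1, p₋₂=0, q₋₁=0, q₋₂=1):
  k=0: a=10, p=10, q=1
  k=1: a=1, p=11, q=1
  k=2: a=4, p=54, q=5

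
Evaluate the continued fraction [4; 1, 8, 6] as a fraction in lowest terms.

Fold from the inside: start with 6/1.
  8 + 1/6 = 49/6
  1 + 6/49 = 55/49
  4 + 49/55 = 269/55

269/55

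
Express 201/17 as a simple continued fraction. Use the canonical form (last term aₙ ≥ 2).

[11; 1, 4, 1, 2]

201 = 11×17 + 14
17 = 1×14 + 3
14 = 4×3 + 2
3 = 1×2 + 1
2 = 2×1 + 0  (stop)
So 201/17 = [11; 1, 4, 1, 2].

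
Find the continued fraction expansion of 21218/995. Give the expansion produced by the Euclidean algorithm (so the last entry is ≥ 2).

21218 = 21*995 + 323
995 = 3*323 + 26
323 = 12*26 + 11
26 = 2*11 + 4
11 = 2*4 + 3
4 = 1*3 + 1
3 = 3*1 + 0  (stop)
So 21218/995 = [21; 3, 12, 2, 2, 1, 3].

[21; 3, 12, 2, 2, 1, 3]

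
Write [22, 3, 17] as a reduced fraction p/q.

Fold from the inside: start with 17/1.
  3 + 1/17 = 52/17
  22 + 17/52 = 1161/52

1161/52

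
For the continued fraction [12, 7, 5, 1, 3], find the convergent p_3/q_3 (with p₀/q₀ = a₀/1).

522/43

Using pₖ = aₖpₖ₋₁ + pₖ₋₂, qₖ = aₖqₖ₋₁ + qₖ₋₂ (with p₋₁=1, p₋₂=0, q₋₁=0, q₋₂=1):
  k=0: a=12, p=12, q=1
  k=1: a=7, p=85, q=7
  k=2: a=5, p=437, q=36
  k=3: a=1, p=522, q=43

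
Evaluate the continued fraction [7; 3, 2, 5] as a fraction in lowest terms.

277/38

Fold from the inside: start with 5/1.
  2 + 1/5 = 11/5
  3 + 5/11 = 38/11
  7 + 11/38 = 277/38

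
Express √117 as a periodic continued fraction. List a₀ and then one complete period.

a₀ = ⌊√117⌋ = 10.
With m₀=0, d₀=1 and mₖ₊₁ = dₖaₖ − mₖ, dₖ₊₁ = (n − mₖ₊₁²)/dₖ, aₖ₊₁ = ⌊(a₀+mₖ₊₁)/dₖ₊₁⌋:
  k=1: m=10, d=17, a=1
  k=2: m=7, d=4, a=4
  k=3: m=9, d=9, a=2
  k=4: m=9, d=4, a=4
  k=5: m=7, d=17, a=1
  k=6: m=10, d=1, a=20
d=1 and a=2a₀=20 at k=6, so the next step gives (m, d) = (10, 17) again — its k=1 value — and the period has length 6.

[10; 1, 4, 2, 4, 1, 20]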